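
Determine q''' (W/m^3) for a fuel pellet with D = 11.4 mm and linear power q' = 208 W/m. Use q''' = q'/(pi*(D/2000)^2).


r = D / 2 / 1000 = 11.4 / 2 / 1000 = 0.0057 m
q''' = q' / (pi * r^2)
q''' = 208 / (pi * 0.0057^2)
q''' = 2.0378e+06 W/m^3

2.0378e+06


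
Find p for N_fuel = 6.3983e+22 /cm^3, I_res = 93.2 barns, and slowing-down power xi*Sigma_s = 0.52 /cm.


p = exp(-N * I * 1e-24 / (xi*Sigma_s))
p = exp(-6.3983e+22 * 93.2 * 1e-24 / 0.52)
p = 1.0462e-05

1.0462e-05


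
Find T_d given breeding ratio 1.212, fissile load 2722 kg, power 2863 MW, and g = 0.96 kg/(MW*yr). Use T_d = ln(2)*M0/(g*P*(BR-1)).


Breeding gain G = BR - 1 = 1.212 - 1 = 0.212
Fissile production rate = g * P * G = 0.96 * 2863 * 0.212 = 582.67776 kg/yr
T_d = ln(2) * M0 / (g * P * G)
T_d = ln(2) * 2722 / 582.67776 = 3.2381 yr

3.2381


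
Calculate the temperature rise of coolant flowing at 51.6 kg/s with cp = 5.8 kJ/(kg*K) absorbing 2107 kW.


dT = Q / (m_dot * cp)
dT = 2107 / (51.6 * 5.8)
dT = 7.0402 C

7.0402


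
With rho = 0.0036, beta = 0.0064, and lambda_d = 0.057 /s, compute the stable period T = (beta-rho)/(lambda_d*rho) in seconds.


T = (beta - rho) / (lambda_d * rho)
T = (0.0064 - 0.0036) / (0.057 * 0.0036)
T = 13.645 s

13.645


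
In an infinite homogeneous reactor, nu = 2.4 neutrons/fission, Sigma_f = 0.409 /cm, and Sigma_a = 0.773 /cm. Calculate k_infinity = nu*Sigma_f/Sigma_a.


k_inf = nu * Sigma_f / Sigma_a
k_inf = 2.4 * 0.409 / 0.773
k_inf = 1.2699

1.2699


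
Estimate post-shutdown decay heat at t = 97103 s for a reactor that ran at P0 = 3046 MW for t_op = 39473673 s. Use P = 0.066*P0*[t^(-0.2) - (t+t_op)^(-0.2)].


P/P0 = 0.066 * [t^(-0.2) - (t + t_op)^(-0.2)]
P/P0 = 0.066 * [97103^(-0.2) - (97103 + 39473673)^(-0.2)]
P/P0 = 0.066 * [0.1005897 - 0.03023605] = 0.004643341
P = 3046 * 0.004643341 = 14.144 MW

14.144


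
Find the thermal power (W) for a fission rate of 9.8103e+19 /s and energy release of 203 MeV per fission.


P = fission_rate * E_MeV * 1.602e-13
P = 9.8103e+19 * 203 * 1.602e-13
P = 3.1904e+09 W

3.1904e+09


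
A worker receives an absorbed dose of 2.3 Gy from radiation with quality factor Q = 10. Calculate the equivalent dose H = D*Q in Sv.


H = D * Q
H = 2.3 * 10
H = 23.000 Sv

23.000


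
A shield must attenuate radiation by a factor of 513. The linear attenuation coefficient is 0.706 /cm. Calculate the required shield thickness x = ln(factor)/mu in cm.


x = ln(factor) / mu
x = ln(513) / 0.706
x = 8.8389 cm

8.8389


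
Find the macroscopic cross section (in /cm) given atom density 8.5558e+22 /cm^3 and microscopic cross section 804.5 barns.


Sigma = N * sigma_barns * 1e-24
Sigma = 8.5558e+22 * 804.5 * 1e-24
Sigma = 68.831 /cm

68.831


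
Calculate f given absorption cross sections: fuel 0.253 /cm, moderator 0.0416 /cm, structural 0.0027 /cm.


f = Sigma_a_fuel / (Sigma_a_fuel + Sigma_a_mod + Sigma_a_other)
f = 0.253 / (0.253 + 0.0416 + 0.0027)
f = 0.85099

0.85099


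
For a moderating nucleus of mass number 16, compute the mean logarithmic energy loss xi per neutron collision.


xi = 1 + (A-1)^2/(2A) * ln((A-1)/(A+1))
xi = 1 + (16-1)^2/(2*16) * ln((16-1)/(16 +1))
xi = 0.11995

0.11995


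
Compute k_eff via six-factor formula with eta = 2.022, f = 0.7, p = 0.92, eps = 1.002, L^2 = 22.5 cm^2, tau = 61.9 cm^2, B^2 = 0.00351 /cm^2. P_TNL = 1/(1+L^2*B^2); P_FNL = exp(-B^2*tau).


k_inf = eta*f*p*eps = 2.022*0.7*0.92*1.002 = 1.304772
P_TNL = 1/(1 + L^2*B^2) = 1/(1 + 22.5*0.00351) = 0.9268055
P_FNL = exp(-B^2*tau) = exp(-0.00351*61.9) = 0.8047135
k_eff = k_inf * P_TNL * P_FNL = 1.304772 * 0.9268055 * 0.8047135
k_eff = 0.97312

0.97312


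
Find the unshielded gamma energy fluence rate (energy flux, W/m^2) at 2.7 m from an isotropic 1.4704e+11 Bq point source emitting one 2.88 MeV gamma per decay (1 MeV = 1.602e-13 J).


psi = A * E * 1.602e-13 / (4*pi*r^2)
psi = 1.4704e+11 * 2.88 * 1.602e-13 / (4*pi*2.7^2)
psi = 7.4055e-04 W/m^2

7.4055e-04


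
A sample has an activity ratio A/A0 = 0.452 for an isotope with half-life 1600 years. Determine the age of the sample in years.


lambda = ln(2) / t_half = ln(2) / 1600 = 4.332170e-04 /yr
t = -ln(A/A0) / lambda
t = -ln(0.452) / 4.332170e-04
t = 1833.0 yr

1833.0


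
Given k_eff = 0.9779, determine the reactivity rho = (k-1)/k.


rho = (k_eff - 1) / k_eff
rho = (0.9779 - 1) / 0.9779
rho = -0.022599

-0.022599


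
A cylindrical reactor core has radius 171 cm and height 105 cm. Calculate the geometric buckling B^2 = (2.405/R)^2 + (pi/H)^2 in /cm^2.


B^2 = (2.405/R)^2 + (pi/H)^2
B^2 = (2.405/171)^2 + (pi/105)^2
B^2 = 0.0010930 /cm^2

0.0010930


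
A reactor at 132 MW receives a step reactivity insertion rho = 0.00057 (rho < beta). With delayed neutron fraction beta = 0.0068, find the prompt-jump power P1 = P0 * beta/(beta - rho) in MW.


P1/P0 = beta / (beta - rho)
P1/P0 = 0.0068 / (0.0068 - 0.00057) = 1.091493
P1 = 132 * 1.091493 = 144.08 MW

144.08


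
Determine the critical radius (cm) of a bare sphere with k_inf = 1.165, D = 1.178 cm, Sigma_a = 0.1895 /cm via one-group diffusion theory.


L^2 = D / Sigma_a = 1.178 / 0.1895 = 6.216359 cm^2
B_m^2 = (k_inf - 1) / L^2 = (1.165 - 1) / 6.216359 = 0.02654287 /cm^2
For a bare sphere: B_g = pi/R, so R_c = pi / sqrt(B_m^2)
R_c = pi / sqrt(0.02654287) = 19.283 cm

19.283


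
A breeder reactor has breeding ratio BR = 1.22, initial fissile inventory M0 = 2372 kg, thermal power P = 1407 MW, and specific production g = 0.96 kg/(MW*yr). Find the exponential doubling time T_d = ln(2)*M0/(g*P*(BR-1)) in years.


Breeding gain G = BR - 1 = 1.22 - 1 = 0.22
Fissile production rate = g * P * G = 0.96 * 1407 * 0.22 = 297.1584 kg/yr
T_d = ln(2) * M0 / (g * P * G)
T_d = ln(2) * 2372 / 297.1584 = 5.5329 yr

5.5329


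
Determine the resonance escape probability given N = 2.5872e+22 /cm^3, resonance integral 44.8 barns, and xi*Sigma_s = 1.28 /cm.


p = exp(-N * I * 1e-24 / (xi*Sigma_s))
p = exp(-2.5872e+22 * 44.8 * 1e-24 / 1.28)
p = 0.40433

0.40433


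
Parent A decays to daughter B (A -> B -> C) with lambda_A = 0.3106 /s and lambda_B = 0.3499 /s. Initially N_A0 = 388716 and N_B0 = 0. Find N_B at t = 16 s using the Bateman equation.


N_B(t) = lambda_A * N_A0 / (lambda_B - lambda_A) * [exp(-lambda_A*t) - exp(-lambda_B*t)]
exp(-0.3106*16) = 0.006945926; exp(-0.3499*16) = 0.003703785
N_B = 0.3106 * 388716 / (0.3499 - 0.3106) * (0.006945926 - 0.003703785)
N_B = 9960.3

9960.3


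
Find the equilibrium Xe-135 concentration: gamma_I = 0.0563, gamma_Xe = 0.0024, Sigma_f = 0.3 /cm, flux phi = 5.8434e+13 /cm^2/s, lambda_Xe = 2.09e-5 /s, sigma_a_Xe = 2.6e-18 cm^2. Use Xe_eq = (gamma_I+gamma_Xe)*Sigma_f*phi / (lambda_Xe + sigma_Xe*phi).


Xe_eq = (gamma_I + gamma_Xe) * Sigma_f * phi / (lambda_Xe + sigma_Xe * phi)
Numerator = (0.0563 + 0.0024) * 0.3 * 5.8434e+13 = 1.029023e+12
Denominator = 2.09e-5 + 2.6e-18 * 5.8434e+13 = 1.728284e-04
Xe_eq = 1.029023e+12 / 1.728284e-04 = 5.9540e+15 /cm^3

5.9540e+15


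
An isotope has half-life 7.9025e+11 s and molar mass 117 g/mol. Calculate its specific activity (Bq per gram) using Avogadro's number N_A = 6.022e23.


lambda = ln(2) / t_half = ln(2) / 7.9025e+11 = 8.771239e-13 /s
SA = lambda * N_A / M
SA = 8.771239e-13 * 6.022e23 / 117
SA = 4.5146e+09 Bq/g

4.5146e+09


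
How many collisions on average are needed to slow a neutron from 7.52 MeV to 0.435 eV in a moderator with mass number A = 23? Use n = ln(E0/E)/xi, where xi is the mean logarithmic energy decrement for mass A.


xi = 1 + (A-1)^2/(2A)*ln((A-1)/(A+1)) = 0.08448899 (for A = 23)
n = ln(E0/E) / xi
n = ln(7.52e6 / 0.435) / 0.08448899
n = ln(1.728736e+07) / 0.08448899 = 197.25

197.25


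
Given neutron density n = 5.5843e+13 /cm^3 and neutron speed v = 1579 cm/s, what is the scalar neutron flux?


phi = n * v
phi = 5.5843e+13 * 1579
phi = 8.8176e+16 /cm^2/s

8.8176e+16


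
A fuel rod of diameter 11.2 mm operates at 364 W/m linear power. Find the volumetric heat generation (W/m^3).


r = D / 2 / 1000 = 11.2 / 2 / 1000 = 0.0056 m
q''' = q' / (pi * r^2)
q''' = 364 / (pi * 0.0056^2)
q''' = 3.6947e+06 W/m^3

3.6947e+06


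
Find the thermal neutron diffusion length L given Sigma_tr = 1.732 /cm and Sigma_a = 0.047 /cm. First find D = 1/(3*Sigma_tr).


D = 1 / (3 * Sigma_tr) = 1 / (3 * 1.732) = 0.1924557 cm
L = sqrt(D / Sigma_a)
L = sqrt(0.1924557 / 0.047)
L = 2.0236 cm

2.0236


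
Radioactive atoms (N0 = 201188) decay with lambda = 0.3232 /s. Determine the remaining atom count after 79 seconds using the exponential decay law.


N = N0 * exp(-lambda * t)
N = 201188 * exp(-0.3232 * 79)
N = 1.6400e-06

1.6400e-06


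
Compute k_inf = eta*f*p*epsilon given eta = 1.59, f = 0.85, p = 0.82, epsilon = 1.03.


k_inf = eta * f * p * epsilon
k_inf = 1.59 * 0.85 * 0.82 * 1.03
k_inf = 1.1415

1.1415


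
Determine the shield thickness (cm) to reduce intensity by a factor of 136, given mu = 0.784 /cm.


x = ln(factor) / mu
x = ln(136) / 0.784
x = 6.2661 cm

6.2661


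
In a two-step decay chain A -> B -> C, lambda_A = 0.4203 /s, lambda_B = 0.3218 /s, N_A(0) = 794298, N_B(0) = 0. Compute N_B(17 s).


N_B(t) = lambda_A * N_A0 / (lambda_B - lambda_A) * [exp(-lambda_A*t) - exp(-lambda_B*t)]
exp(-0.4203*17) = 7.887194e-04; exp(-0.3218*17) = 0.004208706
N_B = 0.4203 * 794298 / (0.3218 - 0.4203) * (7.887194e-04 - 0.004208706)
N_B = 11591

11591


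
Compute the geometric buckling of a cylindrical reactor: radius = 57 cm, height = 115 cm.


B^2 = (2.405/R)^2 + (pi/H)^2
B^2 = (2.405/57)^2 + (pi/115)^2
B^2 = 0.0025265 /cm^2

0.0025265


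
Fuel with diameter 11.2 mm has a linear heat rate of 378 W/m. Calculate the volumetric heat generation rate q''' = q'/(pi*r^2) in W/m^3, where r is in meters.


r = D / 2 / 1000 = 11.2 / 2 / 1000 = 0.0056 m
q''' = q' / (pi * r^2)
q''' = 378 / (pi * 0.0056^2)
q''' = 3.8368e+06 W/m^3

3.8368e+06


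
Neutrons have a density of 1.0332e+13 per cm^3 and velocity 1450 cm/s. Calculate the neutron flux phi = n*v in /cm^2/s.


phi = n * v
phi = 1.0332e+13 * 1450
phi = 1.4981e+16 /cm^2/s

1.4981e+16


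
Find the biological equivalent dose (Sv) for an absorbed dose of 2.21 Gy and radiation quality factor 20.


H = D * Q
H = 2.21 * 20
H = 44.200 Sv

44.200


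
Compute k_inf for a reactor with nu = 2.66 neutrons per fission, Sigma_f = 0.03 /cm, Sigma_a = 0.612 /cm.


k_inf = nu * Sigma_f / Sigma_a
k_inf = 2.66 * 0.03 / 0.612
k_inf = 0.13039

0.13039


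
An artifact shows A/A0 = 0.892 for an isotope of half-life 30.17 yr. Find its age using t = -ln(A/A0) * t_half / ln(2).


lambda = ln(2) / t_half = ln(2) / 30.17 = 0.02297472 /yr
t = -ln(A/A0) / lambda
t = -ln(0.892) / 0.02297472
t = 4.9746 yr

4.9746


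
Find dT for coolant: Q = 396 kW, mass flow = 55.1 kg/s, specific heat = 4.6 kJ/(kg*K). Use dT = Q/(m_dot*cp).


dT = Q / (m_dot * cp)
dT = 396 / (55.1 * 4.6)
dT = 1.5624 C

1.5624


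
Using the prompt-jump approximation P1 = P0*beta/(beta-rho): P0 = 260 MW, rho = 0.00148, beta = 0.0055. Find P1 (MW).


P1/P0 = beta / (beta - rho)
P1/P0 = 0.0055 / (0.0055 - 0.00148) = 1.368159
P1 = 260 * 1.368159 = 355.72 MW

355.72


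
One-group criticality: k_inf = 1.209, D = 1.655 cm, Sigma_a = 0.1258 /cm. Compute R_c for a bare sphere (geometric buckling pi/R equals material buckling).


L^2 = D / Sigma_a = 1.655 / 0.1258 = 13.15580 cm^2
B_m^2 = (k_inf - 1) / L^2 = (1.209 - 1) / 13.15580 = 0.01588653 /cm^2
For a bare sphere: B_g = pi/R, so R_c = pi / sqrt(B_m^2)
R_c = pi / sqrt(0.01588653) = 24.925 cm

24.925


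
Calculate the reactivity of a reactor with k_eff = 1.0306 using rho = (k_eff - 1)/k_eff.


rho = (k_eff - 1) / k_eff
rho = (1.0306 - 1) / 1.0306
rho = 0.029691

0.029691


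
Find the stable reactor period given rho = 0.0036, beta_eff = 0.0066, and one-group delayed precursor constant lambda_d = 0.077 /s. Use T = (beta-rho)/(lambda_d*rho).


T = (beta - rho) / (lambda_d * rho)
T = (0.0066 - 0.0036) / (0.077 * 0.0036)
T = 10.823 s

10.823


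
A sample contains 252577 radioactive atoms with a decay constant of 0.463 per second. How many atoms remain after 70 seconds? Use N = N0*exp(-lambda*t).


N = N0 * exp(-lambda * t)
N = 252577 * exp(-0.463 * 70)
N = 2.1228e-09

2.1228e-09


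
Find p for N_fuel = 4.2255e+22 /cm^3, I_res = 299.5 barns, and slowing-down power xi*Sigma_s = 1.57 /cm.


p = exp(-N * I * 1e-24 / (xi*Sigma_s))
p = exp(-4.2255e+22 * 299.5 * 1e-24 / 1.57)
p = 3.1569e-04

3.1569e-04


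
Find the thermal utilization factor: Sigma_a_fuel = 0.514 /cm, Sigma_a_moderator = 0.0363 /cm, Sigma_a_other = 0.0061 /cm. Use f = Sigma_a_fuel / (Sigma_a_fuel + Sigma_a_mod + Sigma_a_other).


f = Sigma_a_fuel / (Sigma_a_fuel + Sigma_a_mod + Sigma_a_other)
f = 0.514 / (0.514 + 0.0363 + 0.0061)
f = 0.92380

0.92380


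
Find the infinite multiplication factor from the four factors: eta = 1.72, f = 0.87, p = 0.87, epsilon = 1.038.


k_inf = eta * f * p * epsilon
k_inf = 1.72 * 0.87 * 0.87 * 1.038
k_inf = 1.3513

1.3513


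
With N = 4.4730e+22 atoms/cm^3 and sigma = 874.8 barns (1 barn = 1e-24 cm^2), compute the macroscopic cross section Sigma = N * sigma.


Sigma = N * sigma_barns * 1e-24
Sigma = 4.4730e+22 * 874.8 * 1e-24
Sigma = 39.130 /cm

39.130


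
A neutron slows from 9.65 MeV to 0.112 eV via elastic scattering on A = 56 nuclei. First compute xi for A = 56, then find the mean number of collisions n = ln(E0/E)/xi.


xi = 1 + (A-1)^2/(2A)*ln((A-1)/(A+1)) = 0.03529286 (for A = 56)
n = ln(E0/E) / xi
n = ln(9.65e6 / 0.112) / 0.03529286
n = ln(8.616071e+07) / 0.03529286 = 517.72

517.72


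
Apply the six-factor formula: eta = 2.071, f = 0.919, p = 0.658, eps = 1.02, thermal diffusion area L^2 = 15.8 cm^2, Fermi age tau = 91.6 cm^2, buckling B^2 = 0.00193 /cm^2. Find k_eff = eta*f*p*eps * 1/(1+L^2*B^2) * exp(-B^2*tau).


k_inf = eta*f*p*eps = 2.071*0.919*0.658*1.02 = 1.277385
P_TNL = 1/(1 + L^2*B^2) = 1/(1 + 15.8*0.00193) = 0.9704084
P_FNL = exp(-B^2*tau) = exp(-0.00193*91.6) = 0.8379574
k_eff = k_inf * P_TNL * P_FNL = 1.277385 * 0.9704084 * 0.8379574
k_eff = 1.0387

1.0387


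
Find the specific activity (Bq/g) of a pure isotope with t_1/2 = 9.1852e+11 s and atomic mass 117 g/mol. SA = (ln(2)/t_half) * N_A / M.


lambda = ln(2) / t_half = ln(2) / 9.1852e+11 = 7.546348e-13 /s
SA = lambda * N_A / M
SA = 7.546348e-13 * 6.022e23 / 117
SA = 3.8841e+09 Bq/g

3.8841e+09


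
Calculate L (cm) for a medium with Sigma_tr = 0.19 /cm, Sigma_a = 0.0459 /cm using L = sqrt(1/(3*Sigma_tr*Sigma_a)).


D = 1 / (3 * Sigma_tr) = 1 / (3 * 0.19) = 1.754386 cm
L = sqrt(D / Sigma_a)
L = sqrt(1.754386 / 0.0459)
L = 6.1824 cm

6.1824


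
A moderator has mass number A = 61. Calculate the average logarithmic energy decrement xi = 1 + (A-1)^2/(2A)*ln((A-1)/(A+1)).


xi = 1 + (A-1)^2/(2A) * ln((A-1)/(A+1))
xi = 1 + (61-1)^2/(2*61) * ln((61-1)/(61 +1))
xi = 0.032431

0.032431


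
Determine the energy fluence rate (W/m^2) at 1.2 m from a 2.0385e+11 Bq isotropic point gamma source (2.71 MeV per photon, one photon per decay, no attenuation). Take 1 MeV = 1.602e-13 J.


psi = A * E * 1.602e-13 / (4*pi*r^2)
psi = 2.0385e+11 * 2.71 * 1.602e-13 / (4*pi*1.2^2)
psi = 0.0048907 W/m^2

0.0048907


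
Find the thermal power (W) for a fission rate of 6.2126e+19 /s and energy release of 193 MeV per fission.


P = fission_rate * E_MeV * 1.602e-13
P = 6.2126e+19 * 193 * 1.602e-13
P = 1.9208e+09 W

1.9208e+09


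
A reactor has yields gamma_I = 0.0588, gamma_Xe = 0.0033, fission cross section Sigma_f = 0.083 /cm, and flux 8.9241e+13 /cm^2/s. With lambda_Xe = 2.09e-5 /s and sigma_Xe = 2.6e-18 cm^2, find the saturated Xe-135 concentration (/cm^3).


Xe_eq = (gamma_I + gamma_Xe) * Sigma_f * phi / (lambda_Xe + sigma_Xe * phi)
Numerator = (0.0588 + 0.0033) * 0.083 * 8.9241e+13 = 4.599749e+11
Denominator = 2.09e-5 + 2.6e-18 * 8.9241e+13 = 2.529266e-04
Xe_eq = 4.599749e+11 / 2.529266e-04 = 1.8186e+15 /cm^3

1.8186e+15


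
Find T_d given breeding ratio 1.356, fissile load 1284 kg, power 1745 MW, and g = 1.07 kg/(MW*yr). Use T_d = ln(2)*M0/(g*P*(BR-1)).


Breeding gain G = BR - 1 = 1.356 - 1 = 0.356
Fissile production rate = g * P * G = 1.07 * 1745 * 0.356 = 664.7054 kg/yr
T_d = ln(2) * M0 / (g * P * G)
T_d = ln(2) * 1284 / 664.7054 = 1.3389 yr

1.3389


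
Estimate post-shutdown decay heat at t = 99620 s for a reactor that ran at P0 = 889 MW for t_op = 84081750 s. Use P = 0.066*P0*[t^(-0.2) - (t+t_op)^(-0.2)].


P/P0 = 0.066 * [t^(-0.2) - (t + t_op)^(-0.2)]
P/P0 = 0.066 * [99620^(-0.2) - (99620 + 84081750)^(-0.2)]
P/P0 = 0.066 * [0.1000762 - 0.02599901] = 0.004889095
P = 889 * 0.004889095 = 4.3464 MW

4.3464


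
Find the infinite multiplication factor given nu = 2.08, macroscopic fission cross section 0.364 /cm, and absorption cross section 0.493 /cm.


k_inf = nu * Sigma_f / Sigma_a
k_inf = 2.08 * 0.364 / 0.493
k_inf = 1.5357

1.5357


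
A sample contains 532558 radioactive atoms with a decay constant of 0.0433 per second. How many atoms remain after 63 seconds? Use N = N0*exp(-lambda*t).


N = N0 * exp(-lambda * t)
N = 532558 * exp(-0.0433 * 63)
N = 34806

34806


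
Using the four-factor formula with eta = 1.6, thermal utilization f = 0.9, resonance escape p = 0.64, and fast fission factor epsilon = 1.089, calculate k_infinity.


k_inf = eta * f * p * epsilon
k_inf = 1.6 * 0.9 * 0.64 * 1.089
k_inf = 1.0036

1.0036


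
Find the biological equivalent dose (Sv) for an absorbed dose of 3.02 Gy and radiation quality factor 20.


H = D * Q
H = 3.02 * 20
H = 60.400 Sv

60.400


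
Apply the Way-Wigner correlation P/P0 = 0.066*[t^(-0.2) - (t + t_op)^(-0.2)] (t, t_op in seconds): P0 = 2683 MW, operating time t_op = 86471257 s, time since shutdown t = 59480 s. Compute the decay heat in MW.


P/P0 = 0.066 * [t^(-0.2) - (t + t_op)^(-0.2)]
P/P0 = 0.066 * [59480^(-0.2) - (59480 + 86471257)^(-0.2)]
P/P0 = 0.066 * [0.1109496 - 0.02585627] = 0.005616160
P = 2683 * 0.005616160 = 15.068 MW

15.068


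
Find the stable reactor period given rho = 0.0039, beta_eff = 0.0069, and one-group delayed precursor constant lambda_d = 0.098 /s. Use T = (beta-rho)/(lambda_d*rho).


T = (beta - rho) / (lambda_d * rho)
T = (0.0069 - 0.0039) / (0.098 * 0.0039)
T = 7.8493 s

7.8493


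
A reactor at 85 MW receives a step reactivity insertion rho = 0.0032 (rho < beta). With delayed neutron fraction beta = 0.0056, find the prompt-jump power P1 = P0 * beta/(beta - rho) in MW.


P1/P0 = beta / (beta - rho)
P1/P0 = 0.0056 / (0.0056 - 0.0032) = 2.333333
P1 = 85 * 2.333333 = 198.33 MW

198.33


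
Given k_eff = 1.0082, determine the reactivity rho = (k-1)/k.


rho = (k_eff - 1) / k_eff
rho = (1.0082 - 1) / 1.0082
rho = 0.0081333

0.0081333


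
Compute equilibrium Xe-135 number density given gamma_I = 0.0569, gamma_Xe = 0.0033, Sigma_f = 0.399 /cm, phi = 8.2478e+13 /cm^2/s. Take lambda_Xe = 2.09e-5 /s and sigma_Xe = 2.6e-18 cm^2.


Xe_eq = (gamma_I + gamma_Xe) * Sigma_f * phi / (lambda_Xe + sigma_Xe * phi)
Numerator = (0.0569 + 0.0033) * 0.399 * 8.2478e+13 = 1.981105e+12
Denominator = 2.09e-5 + 2.6e-18 * 8.2478e+13 = 2.353428e-04
Xe_eq = 1.981105e+12 / 2.353428e-04 = 8.4180e+15 /cm^3

8.4180e+15


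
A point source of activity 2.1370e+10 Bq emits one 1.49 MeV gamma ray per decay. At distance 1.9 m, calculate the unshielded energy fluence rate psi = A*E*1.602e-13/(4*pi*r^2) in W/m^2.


psi = A * E * 1.602e-13 / (4*pi*r^2)
psi = 2.1370e+10 * 1.49 * 1.602e-13 / (4*pi*1.9^2)
psi = 1.1244e-04 W/m^2

1.1244e-04


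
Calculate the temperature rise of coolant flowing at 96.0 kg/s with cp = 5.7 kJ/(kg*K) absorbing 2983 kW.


dT = Q / (m_dot * cp)
dT = 2983 / (96.0 * 5.7)
dT = 5.4514 C

5.4514


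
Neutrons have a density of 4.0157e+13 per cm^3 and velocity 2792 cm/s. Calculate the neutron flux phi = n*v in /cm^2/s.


phi = n * v
phi = 4.0157e+13 * 2792
phi = 1.1212e+17 /cm^2/s

1.1212e+17


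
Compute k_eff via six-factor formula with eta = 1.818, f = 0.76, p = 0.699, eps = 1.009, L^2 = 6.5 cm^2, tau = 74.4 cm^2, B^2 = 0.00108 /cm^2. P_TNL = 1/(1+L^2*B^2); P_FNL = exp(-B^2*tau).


k_inf = eta*f*p*eps = 1.818*0.76*0.699*1.009 = 0.9744865
P_TNL = 1/(1 + L^2*B^2) = 1/(1 + 6.5*0.00108) = 0.9930289
P_FNL = exp(-B^2*tau) = exp(-0.00108*74.4) = 0.9227915
k_eff = k_inf * P_TNL * P_FNL = 0.9744865 * 0.9930289 * 0.9227915
k_eff = 0.89298

0.89298


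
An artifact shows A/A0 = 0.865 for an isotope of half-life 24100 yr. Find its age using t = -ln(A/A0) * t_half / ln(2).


lambda = ln(2) / t_half = ln(2) / 24100 = 2.876129e-05 /yr
t = -ln(A/A0) / lambda
t = -ln(0.865) / 2.876129e-05
t = 5042.4 yr

5042.4


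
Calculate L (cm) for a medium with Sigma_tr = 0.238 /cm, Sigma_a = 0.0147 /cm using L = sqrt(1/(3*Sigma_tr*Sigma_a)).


D = 1 / (3 * Sigma_tr) = 1 / (3 * 0.238) = 1.400560 cm
L = sqrt(D / Sigma_a)
L = sqrt(1.400560 / 0.0147)
L = 9.7610 cm

9.7610


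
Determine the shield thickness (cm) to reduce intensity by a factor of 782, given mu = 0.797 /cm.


x = ln(factor) / mu
x = ln(782) / 0.797
x = 8.3587 cm

8.3587


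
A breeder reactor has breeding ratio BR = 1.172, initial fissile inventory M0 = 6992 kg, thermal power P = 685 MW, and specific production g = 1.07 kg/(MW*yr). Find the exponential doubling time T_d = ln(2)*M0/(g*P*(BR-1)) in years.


Breeding gain G = BR - 1 = 1.172 - 1 = 0.172
Fissile production rate = g * P * G = 1.07 * 685 * 0.172 = 126.0674 kg/yr
T_d = ln(2) * M0 / (g * P * G)
T_d = ln(2) * 6992 / 126.0674 = 38.444 yr

38.444


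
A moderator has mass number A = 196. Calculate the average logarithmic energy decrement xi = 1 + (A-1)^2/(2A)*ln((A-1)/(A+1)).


xi = 1 + (A-1)^2/(2A) * ln((A-1)/(A+1))
xi = 1 + (196-1)^2/(2*196) * ln((196-1)/(196 +1))
xi = 0.010169

0.010169


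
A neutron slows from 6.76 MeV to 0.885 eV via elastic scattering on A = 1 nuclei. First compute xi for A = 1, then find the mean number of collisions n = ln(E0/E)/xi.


xi = 1 + (A-1)^2/(2A)*ln((A-1)/(A+1)) = 1 (for A = 1)
n = ln(E0/E) / xi
n = ln(6.76e6 / 0.885) / 1
n = ln(7.638418e+06) / 1 = 15.849

15.849


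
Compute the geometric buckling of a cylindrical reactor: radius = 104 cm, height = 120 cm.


B^2 = (2.405/R)^2 + (pi/H)^2
B^2 = (2.405/104)^2 + (pi/120)^2
B^2 = 0.0012202 /cm^2

0.0012202


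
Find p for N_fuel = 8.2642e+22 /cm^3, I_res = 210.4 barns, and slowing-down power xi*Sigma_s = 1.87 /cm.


p = exp(-N * I * 1e-24 / (xi*Sigma_s))
p = exp(-8.2642e+22 * 210.4 * 1e-24 / 1.87)
p = 9.1577e-05

9.1577e-05


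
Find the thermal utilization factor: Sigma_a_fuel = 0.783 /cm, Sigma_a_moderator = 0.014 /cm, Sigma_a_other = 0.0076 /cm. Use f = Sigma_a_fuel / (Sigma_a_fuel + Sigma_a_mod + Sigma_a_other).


f = Sigma_a_fuel / (Sigma_a_fuel + Sigma_a_mod + Sigma_a_other)
f = 0.783 / (0.783 + 0.014 + 0.0076)
f = 0.97315

0.97315


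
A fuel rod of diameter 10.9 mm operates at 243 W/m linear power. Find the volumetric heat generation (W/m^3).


r = D / 2 / 1000 = 10.9 / 2 / 1000 = 0.00545 m
q''' = q' / (pi * r^2)
q''' = 243 / (pi * 0.00545^2)
q''' = 2.6041e+06 W/m^3

2.6041e+06


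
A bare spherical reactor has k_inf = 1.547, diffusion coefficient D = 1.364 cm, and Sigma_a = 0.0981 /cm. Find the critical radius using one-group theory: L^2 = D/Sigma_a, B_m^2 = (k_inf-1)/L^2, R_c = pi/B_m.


L^2 = D / Sigma_a = 1.364 / 0.0981 = 13.90418 cm^2
B_m^2 = (k_inf - 1) / L^2 = (1.547 - 1) / 13.90418 = 0.03934069 /cm^2
For a bare sphere: B_g = pi/R, so R_c = pi / sqrt(B_m^2)
R_c = pi / sqrt(0.03934069) = 15.839 cm

15.839


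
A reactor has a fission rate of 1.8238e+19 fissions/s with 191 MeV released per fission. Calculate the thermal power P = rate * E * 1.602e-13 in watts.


P = fission_rate * E_MeV * 1.602e-13
P = 1.8238e+19 * 191 * 1.602e-13
P = 5.5805e+08 W

5.5805e+08


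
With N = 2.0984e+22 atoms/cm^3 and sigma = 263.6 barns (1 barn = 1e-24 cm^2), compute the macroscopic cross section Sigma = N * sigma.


Sigma = N * sigma_barns * 1e-24
Sigma = 2.0984e+22 * 263.6 * 1e-24
Sigma = 5.5314 /cm

5.5314


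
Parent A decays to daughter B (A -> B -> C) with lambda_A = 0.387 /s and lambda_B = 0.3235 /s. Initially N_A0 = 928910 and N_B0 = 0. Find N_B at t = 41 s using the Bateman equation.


N_B(t) = lambda_A * N_A0 / (lambda_B - lambda_A) * [exp(-lambda_A*t) - exp(-lambda_B*t)]
exp(-0.387*41) = 1.285433e-07; exp(-0.3235*41) = 1.736741e-06
N_B = 0.387 * 928910 / (0.3235 - 0.387) * (1.285433e-07 - 1.736741e-06)
N_B = 9.1044

9.1044


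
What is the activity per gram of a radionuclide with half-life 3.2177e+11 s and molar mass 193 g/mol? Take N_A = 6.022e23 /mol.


lambda = ln(2) / t_half = ln(2) / 3.2177e+11 = 2.154170e-12 /s
SA = lambda * N_A / M
SA = 2.154170e-12 * 6.022e23 / 193
SA = 6.7215e+09 Bq/g

6.7215e+09


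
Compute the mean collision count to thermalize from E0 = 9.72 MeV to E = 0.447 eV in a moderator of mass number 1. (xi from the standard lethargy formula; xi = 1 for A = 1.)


xi = 1 + (A-1)^2/(2A)*ln((A-1)/(A+1)) = 1 (for A = 1)
n = ln(E0/E) / xi
n = ln(9.72e6 / 0.447) / 1
n = ln(2.174497e+07) / 1 = 16.895

16.895


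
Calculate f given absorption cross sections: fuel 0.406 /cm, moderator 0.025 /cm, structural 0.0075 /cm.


f = Sigma_a_fuel / (Sigma_a_fuel + Sigma_a_mod + Sigma_a_other)
f = 0.406 / (0.406 + 0.025 + 0.0075)
f = 0.92588

0.92588


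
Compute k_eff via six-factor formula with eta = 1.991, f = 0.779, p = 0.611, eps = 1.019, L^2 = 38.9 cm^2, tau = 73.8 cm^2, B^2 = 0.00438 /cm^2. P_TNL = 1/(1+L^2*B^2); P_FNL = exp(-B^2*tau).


k_inf = eta*f*p*eps = 1.991*0.779*0.611*1.019 = 0.9656597
P_TNL = 1/(1 + L^2*B^2) = 1/(1 + 38.9*0.00438) = 0.8544219
P_FNL = exp(-B^2*tau) = exp(-0.00438*73.8) = 0.7237972
k_eff = k_inf * P_TNL * P_FNL = 0.9656597 * 0.8544219 * 0.7237972
k_eff = 0.59719

0.59719


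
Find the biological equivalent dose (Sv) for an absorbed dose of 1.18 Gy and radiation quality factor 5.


H = D * Q
H = 1.18 * 5
H = 5.9000 Sv

5.9000


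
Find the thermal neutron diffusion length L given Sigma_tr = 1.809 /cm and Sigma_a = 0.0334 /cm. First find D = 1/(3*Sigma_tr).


D = 1 / (3 * Sigma_tr) = 1 / (3 * 1.809) = 0.1842639 cm
L = sqrt(D / Sigma_a)
L = sqrt(0.1842639 / 0.0334)
L = 2.3488 cm

2.3488


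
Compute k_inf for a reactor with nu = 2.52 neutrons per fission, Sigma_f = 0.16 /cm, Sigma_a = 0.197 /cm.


k_inf = nu * Sigma_f / Sigma_a
k_inf = 2.52 * 0.16 / 0.197
k_inf = 2.0467

2.0467


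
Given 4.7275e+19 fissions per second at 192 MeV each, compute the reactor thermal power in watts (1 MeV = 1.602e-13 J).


P = fission_rate * E_MeV * 1.602e-13
P = 4.7275e+19 * 192 * 1.602e-13
P = 1.4541e+09 W

1.4541e+09


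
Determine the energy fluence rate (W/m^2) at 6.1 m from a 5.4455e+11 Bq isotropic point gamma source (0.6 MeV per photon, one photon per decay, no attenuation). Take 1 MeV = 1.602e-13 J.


psi = A * E * 1.602e-13 / (4*pi*r^2)
psi = 5.4455e+11 * 0.6 * 1.602e-13 / (4*pi*6.1^2)
psi = 1.1194e-04 W/m^2

1.1194e-04


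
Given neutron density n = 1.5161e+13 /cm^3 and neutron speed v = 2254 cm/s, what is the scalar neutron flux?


phi = n * v
phi = 1.5161e+13 * 2254
phi = 3.4173e+16 /cm^2/s

3.4173e+16


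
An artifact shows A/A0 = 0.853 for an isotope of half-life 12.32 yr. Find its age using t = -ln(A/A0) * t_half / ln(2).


lambda = ln(2) / t_half = ln(2) / 12.32 = 0.05626195 /yr
t = -ln(A/A0) / lambda
t = -ln(0.853) / 0.05626195
t = 2.8260 yr

2.8260


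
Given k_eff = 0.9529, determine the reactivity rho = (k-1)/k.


rho = (k_eff - 1) / k_eff
rho = (0.9529 - 1) / 0.9529
rho = -0.049428

-0.049428


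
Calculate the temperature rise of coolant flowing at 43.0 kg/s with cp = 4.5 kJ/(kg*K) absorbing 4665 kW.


dT = Q / (m_dot * cp)
dT = 4665 / (43.0 * 4.5)
dT = 24.109 C

24.109


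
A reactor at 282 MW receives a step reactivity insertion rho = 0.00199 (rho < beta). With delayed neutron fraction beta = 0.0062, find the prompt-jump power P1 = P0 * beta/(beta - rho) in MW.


P1/P0 = beta / (beta - rho)
P1/P0 = 0.0062 / (0.0062 - 0.00199) = 1.472684
P1 = 282 * 1.472684 = 415.30 MW

415.30


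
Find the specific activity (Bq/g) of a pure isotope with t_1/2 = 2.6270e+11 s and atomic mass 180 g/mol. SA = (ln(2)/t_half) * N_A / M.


lambda = ln(2) / t_half = ln(2) / 2.6270e+11 = 2.638550e-12 /s
SA = lambda * N_A / M
SA = 2.638550e-12 * 6.022e23 / 180
SA = 8.8274e+09 Bq/g

8.8274e+09


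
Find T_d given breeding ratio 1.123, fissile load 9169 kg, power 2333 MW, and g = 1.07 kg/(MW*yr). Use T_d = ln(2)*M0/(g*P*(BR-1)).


Breeding gain G = BR - 1 = 1.123 - 1 = 0.123
Fissile production rate = g * P * G = 1.07 * 2333 * 0.123 = 307.04613 kg/yr
T_d = ln(2) * M0 / (g * P * G)
T_d = ln(2) * 9169 / 307.04613 = 20.699 yr

20.699


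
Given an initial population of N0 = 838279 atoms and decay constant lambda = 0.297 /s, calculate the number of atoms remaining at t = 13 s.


N = N0 * exp(-lambda * t)
N = 838279 * exp(-0.297 * 13)
N = 17643

17643


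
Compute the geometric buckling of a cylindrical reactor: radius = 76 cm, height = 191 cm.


B^2 = (2.405/R)^2 + (pi/H)^2
B^2 = (2.405/76)^2 + (pi/191)^2
B^2 = 0.0012719 /cm^2

0.0012719


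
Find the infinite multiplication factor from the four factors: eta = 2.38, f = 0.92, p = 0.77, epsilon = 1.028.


k_inf = eta * f * p * epsilon
k_inf = 2.38 * 0.92 * 0.77 * 1.028
k_inf = 1.7332

1.7332


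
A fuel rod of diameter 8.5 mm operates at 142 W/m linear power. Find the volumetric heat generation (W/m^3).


r = D / 2 / 1000 = 8.5 / 2 / 1000 = 0.00425 m
q''' = q' / (pi * r^2)
q''' = 142 / (pi * 0.00425^2)
q''' = 2.5024e+06 W/m^3

2.5024e+06


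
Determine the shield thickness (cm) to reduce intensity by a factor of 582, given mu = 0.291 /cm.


x = ln(factor) / mu
x = ln(582) / 0.291
x = 21.878 cm

21.878


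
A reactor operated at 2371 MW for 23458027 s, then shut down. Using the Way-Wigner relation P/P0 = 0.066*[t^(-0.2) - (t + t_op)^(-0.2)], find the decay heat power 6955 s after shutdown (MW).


P/P0 = 0.066 * [t^(-0.2) - (t + t_op)^(-0.2)]
P/P0 = 0.066 * [6955^(-0.2) - (6955 + 23458027)^(-0.2)]
P/P0 = 0.066 * [0.1704279 - 0.03356726] = 0.009032802
P = 2371 * 0.009032802 = 21.417 MW

21.417


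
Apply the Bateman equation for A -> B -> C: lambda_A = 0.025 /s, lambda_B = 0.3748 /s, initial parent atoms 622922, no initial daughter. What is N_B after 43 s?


N_B(t) = lambda_A * N_A0 / (lambda_B - lambda_A) * [exp(-lambda_A*t) - exp(-lambda_B*t)]
exp(-0.025*43) = 0.3412978; exp(-0.3748*43) = 1.001697e-07
N_B = 0.025 * 622922 / (0.3748 - 0.025) * (0.3412978 - 1.001697e-07)
N_B = 15195

15195


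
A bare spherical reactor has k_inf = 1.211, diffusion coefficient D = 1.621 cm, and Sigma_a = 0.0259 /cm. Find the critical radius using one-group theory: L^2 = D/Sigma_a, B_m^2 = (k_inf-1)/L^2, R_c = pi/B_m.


L^2 = D / Sigma_a = 1.621 / 0.0259 = 62.58687 cm^2
B_m^2 = (k_inf - 1) / L^2 = (1.211 - 1) / 62.58687 = 0.003371314 /cm^2
For a bare sphere: B_g = pi/R, so R_c = pi / sqrt(B_m^2)
R_c = pi / sqrt(0.003371314) = 54.107 cm

54.107


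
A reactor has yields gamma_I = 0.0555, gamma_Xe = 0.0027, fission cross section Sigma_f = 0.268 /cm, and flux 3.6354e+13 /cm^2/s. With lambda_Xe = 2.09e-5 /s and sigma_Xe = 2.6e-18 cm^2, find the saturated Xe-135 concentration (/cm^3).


Xe_eq = (gamma_I + gamma_Xe) * Sigma_f * phi / (lambda_Xe + sigma_Xe * phi)
Numerator = (0.0555 + 0.0027) * 0.268 * 3.6354e+13 = 5.670352e+11
Denominator = 2.09e-5 + 2.6e-18 * 3.6354e+13 = 1.154204e-04
Xe_eq = 5.670352e+11 / 1.154204e-04 = 4.9128e+15 /cm^3

4.9128e+15


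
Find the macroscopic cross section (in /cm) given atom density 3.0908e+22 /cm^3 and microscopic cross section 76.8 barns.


Sigma = N * sigma_barns * 1e-24
Sigma = 3.0908e+22 * 76.8 * 1e-24
Sigma = 2.3737 /cm

2.3737


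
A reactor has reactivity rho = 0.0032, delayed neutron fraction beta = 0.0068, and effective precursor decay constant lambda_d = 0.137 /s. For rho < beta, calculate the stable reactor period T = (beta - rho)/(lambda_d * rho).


T = (beta - rho) / (lambda_d * rho)
T = (0.0068 - 0.0032) / (0.137 * 0.0032)
T = 8.2117 s

8.2117


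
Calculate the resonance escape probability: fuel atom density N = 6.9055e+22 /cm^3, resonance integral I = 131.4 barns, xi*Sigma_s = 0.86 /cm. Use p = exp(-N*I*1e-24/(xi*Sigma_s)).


p = exp(-N * I * 1e-24 / (xi*Sigma_s))
p = exp(-6.9055e+22 * 131.4 * 1e-24 / 0.86)
p = 2.6168e-05

2.6168e-05


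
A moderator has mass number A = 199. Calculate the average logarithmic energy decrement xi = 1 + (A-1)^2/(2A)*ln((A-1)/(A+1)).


xi = 1 + (A-1)^2/(2A) * ln((A-1)/(A+1))
xi = 1 + (199-1)^2/(2*199) * ln((199-1)/(199 +1))
xi = 0.010017

0.010017


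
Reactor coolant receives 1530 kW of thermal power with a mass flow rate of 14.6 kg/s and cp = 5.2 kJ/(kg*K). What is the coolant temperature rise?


dT = Q / (m_dot * cp)
dT = 1530 / (14.6 * 5.2)
dT = 20.153 C

20.153


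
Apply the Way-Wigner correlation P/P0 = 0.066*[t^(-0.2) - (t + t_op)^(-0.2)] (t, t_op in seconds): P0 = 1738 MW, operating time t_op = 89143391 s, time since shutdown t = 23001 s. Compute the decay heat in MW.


P/P0 = 0.066 * [t^(-0.2) - (t + t_op)^(-0.2)]
P/P0 = 0.066 * [23001^(-0.2) - (23001 + 89143391)^(-0.2)]
P/P0 = 0.066 * [0.1341685 - 0.02570158] = 0.007158817
P = 1738 * 0.007158817 = 12.442 MW

12.442


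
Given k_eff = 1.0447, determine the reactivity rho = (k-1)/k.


rho = (k_eff - 1) / k_eff
rho = (1.0447 - 1) / 1.0447
rho = 0.042787

0.042787


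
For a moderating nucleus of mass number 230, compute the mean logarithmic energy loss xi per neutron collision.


xi = 1 + (A-1)^2/(2A) * ln((A-1)/(A+1))
xi = 1 + (230-1)^2/(2*230) * ln((230-1)/(230 +1))
xi = 0.0086705

0.0086705


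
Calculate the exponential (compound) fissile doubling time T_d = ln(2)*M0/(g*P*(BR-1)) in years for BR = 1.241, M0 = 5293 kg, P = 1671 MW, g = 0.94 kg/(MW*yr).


Breeding gain G = BR - 1 = 1.241 - 1 = 0.241
Fissile production rate = g * P * G = 0.94 * 1671 * 0.241 = 378.54834 kg/yr
T_d = ln(2) * M0 / (g * P * G)
T_d = ln(2) * 5293 / 378.54834 = 9.6918 yr

9.6918


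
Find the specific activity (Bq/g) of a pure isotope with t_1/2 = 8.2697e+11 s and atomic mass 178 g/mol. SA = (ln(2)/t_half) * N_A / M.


lambda = ln(2) / t_half = ln(2) / 8.2697e+11 = 8.381769e-13 /s
SA = lambda * N_A / M
SA = 8.381769e-13 * 6.022e23 / 178
SA = 2.8357e+09 Bq/g

2.8357e+09


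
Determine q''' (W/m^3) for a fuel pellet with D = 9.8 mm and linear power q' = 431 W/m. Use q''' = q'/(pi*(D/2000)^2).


r = D / 2 / 1000 = 9.8 / 2 / 1000 = 0.0049 m
q''' = q' / (pi * r^2)
q''' = 431 / (pi * 0.0049^2)
q''' = 5.7139e+06 W/m^3

5.7139e+06


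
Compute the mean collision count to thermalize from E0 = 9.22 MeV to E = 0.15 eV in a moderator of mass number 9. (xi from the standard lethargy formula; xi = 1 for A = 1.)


xi = 1 + (A-1)^2/(2A)*ln((A-1)/(A+1)) = 0.2066007 (for A = 9)
n = ln(E0/E) / xi
n = ln(9.22e6 / 0.15) / 0.2066007
n = ln(6.146667e+07) / 0.2066007 = 86.805

86.805


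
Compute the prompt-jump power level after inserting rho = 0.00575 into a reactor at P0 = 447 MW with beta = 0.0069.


P1/P0 = beta / (beta - rho)
P1/P0 = 0.0069 / (0.0069 - 0.00575) = 6.000000
P1 = 447 * 6.000000 = 2682.0 MW

2682.0


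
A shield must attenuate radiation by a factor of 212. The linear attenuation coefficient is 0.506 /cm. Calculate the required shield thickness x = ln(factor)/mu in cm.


x = ln(factor) / mu
x = ln(212) / 0.506
x = 10.586 cm

10.586


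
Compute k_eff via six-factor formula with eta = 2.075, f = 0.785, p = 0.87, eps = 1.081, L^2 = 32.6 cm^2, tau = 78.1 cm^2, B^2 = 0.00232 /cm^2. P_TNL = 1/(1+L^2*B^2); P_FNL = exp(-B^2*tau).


k_inf = eta*f*p*eps = 2.075*0.785*0.87*1.081 = 1.531908
P_TNL = 1/(1 + L^2*B^2) = 1/(1 + 32.6*0.00232) = 0.9296860
P_FNL = exp(-B^2*tau) = exp(-0.00232*78.1) = 0.8342752
k_eff = k_inf * P_TNL * P_FNL = 1.531908 * 0.9296860 * 0.8342752
k_eff = 1.1882

1.1882


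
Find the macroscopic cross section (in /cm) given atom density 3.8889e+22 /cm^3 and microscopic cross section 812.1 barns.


Sigma = N * sigma_barns * 1e-24
Sigma = 3.8889e+22 * 812.1 * 1e-24
Sigma = 31.582 /cm

31.582


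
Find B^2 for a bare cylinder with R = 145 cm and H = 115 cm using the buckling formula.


B^2 = (2.405/R)^2 + (pi/H)^2
B^2 = (2.405/145)^2 + (pi/115)^2
B^2 = 0.0010214 /cm^2

0.0010214


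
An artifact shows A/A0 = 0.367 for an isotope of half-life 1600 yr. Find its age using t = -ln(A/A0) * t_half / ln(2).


lambda = ln(2) / t_half = ln(2) / 1600 = 4.332170e-04 /yr
t = -ln(A/A0) / lambda
t = -ln(0.367) / 4.332170e-04
t = 2313.8 yr

2313.8


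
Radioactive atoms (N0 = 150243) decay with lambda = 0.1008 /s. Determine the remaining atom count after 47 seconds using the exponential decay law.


N = N0 * exp(-lambda * t)
N = 150243 * exp(-0.1008 * 47)
N = 1316.1

1316.1


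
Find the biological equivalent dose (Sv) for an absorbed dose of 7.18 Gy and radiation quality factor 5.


H = D * Q
H = 7.18 * 5
H = 35.900 Sv

35.900


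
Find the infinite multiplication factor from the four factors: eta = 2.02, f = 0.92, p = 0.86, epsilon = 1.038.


k_inf = eta * f * p * epsilon
k_inf = 2.02 * 0.92 * 0.86 * 1.038
k_inf = 1.6590

1.6590


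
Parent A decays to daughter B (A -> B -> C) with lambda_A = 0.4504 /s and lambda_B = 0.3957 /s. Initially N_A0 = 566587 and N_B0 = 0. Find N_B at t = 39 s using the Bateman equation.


N_B(t) = lambda_A * N_A0 / (lambda_B - lambda_A) * [exp(-lambda_A*t) - exp(-lambda_B*t)]
exp(-0.4504*39) = 2.351564e-08; exp(-0.3957*39) = 1.985351e-07
N_B = 0.4504 * 566587 / (0.3957 - 0.4504) * (2.351564e-08 - 1.985351e-07)
N_B = 0.81651

0.81651


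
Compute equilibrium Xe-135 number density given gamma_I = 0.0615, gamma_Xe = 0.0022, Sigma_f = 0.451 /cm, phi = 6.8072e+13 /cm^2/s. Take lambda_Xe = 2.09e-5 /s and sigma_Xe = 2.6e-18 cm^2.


Xe_eq = (gamma_I + gamma_Xe) * Sigma_f * phi / (lambda_Xe + sigma_Xe * phi)
Numerator = (0.0615 + 0.0022) * 0.451 * 6.8072e+13 = 1.955620e+12
Denominator = 2.09e-5 + 2.6e-18 * 6.8072e+13 = 1.978872e-04
Xe_eq = 1.955620e+12 / 1.978872e-04 = 9.8825e+15 /cm^3

9.8825e+15


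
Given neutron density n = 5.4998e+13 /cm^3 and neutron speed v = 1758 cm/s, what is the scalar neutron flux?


phi = n * v
phi = 5.4998e+13 * 1758
phi = 9.6686e+16 /cm^2/s

9.6686e+16


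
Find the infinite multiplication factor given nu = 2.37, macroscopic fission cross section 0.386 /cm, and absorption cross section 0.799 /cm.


k_inf = nu * Sigma_f / Sigma_a
k_inf = 2.37 * 0.386 / 0.799
k_inf = 1.1450

1.1450


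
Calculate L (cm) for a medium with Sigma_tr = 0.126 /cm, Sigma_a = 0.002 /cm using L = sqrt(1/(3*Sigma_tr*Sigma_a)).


D = 1 / (3 * Sigma_tr) = 1 / (3 * 0.126) = 2.645503 cm
L = sqrt(D / Sigma_a)
L = sqrt(2.645503 / 0.002)
L = 36.370 cm

36.370


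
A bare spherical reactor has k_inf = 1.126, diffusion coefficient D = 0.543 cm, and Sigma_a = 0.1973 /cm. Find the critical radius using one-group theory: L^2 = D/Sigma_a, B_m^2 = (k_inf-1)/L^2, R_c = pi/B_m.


L^2 = D / Sigma_a = 0.543 / 0.1973 = 2.752154 cm^2
B_m^2 = (k_inf - 1) / L^2 = (1.126 - 1) / 2.752154 = 0.04578232 /cm^2
For a bare sphere: B_g = pi/R, so R_c = pi / sqrt(B_m^2)
R_c = pi / sqrt(0.04578232) = 14.683 cm

14.683


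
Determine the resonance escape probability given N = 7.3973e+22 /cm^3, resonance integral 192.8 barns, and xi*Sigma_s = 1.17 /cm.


p = exp(-N * I * 1e-24 / (xi*Sigma_s))
p = exp(-7.3973e+22 * 192.8 * 1e-24 / 1.17)
p = 5.0823e-06

5.0823e-06


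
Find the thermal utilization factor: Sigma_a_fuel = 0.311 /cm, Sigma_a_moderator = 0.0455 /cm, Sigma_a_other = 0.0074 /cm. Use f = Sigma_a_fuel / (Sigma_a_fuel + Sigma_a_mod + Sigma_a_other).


f = Sigma_a_fuel / (Sigma_a_fuel + Sigma_a_mod + Sigma_a_other)
f = 0.311 / (0.311 + 0.0455 + 0.0074)
f = 0.85463

0.85463
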